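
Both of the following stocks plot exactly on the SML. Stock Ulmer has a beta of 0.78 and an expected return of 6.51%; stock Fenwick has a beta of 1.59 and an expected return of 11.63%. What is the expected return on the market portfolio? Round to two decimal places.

7.90%

Both satisfy E(R) = R_f + β·MRP, so the slope of the SML is
MRP = (11.63% − 6.51%) / (1.59 − 0.78) = 5.12% / 0.81 = 6.3210%
R_f = E(R_Ulmer) − β_Ulmer·MRP = 6.51% − 0.78 × 6.3210% = 1.5796%
E(R_m) = R_f + MRP = 1.5796% + 6.3210% = 7.90%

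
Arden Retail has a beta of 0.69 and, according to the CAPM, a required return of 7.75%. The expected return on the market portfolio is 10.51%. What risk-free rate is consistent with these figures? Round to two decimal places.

1.61%

E(R) = R_f + β(E(R_m) − R_f) = R_f(1 − β) + β·E(R_m)
7.75% = R_f × (1 − 0.69) + 0.69 × 10.51%
7.75% = R_f × 0.31 + 7.2519%
R_f = (7.75% − 7.2519%) / 0.31 = 1.61%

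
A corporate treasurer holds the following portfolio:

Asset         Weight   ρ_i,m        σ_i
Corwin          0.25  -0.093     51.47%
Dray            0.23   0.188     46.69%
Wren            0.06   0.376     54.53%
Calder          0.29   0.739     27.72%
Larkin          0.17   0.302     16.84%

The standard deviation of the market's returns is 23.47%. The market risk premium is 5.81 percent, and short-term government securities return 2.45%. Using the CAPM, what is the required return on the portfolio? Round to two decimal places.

4.64%

β_Corwin = -0.093 × 51.47% / 23.47% = -0.2040
β_Dray = 0.188 × 46.69% / 23.47% = 0.3740
β_Wren = 0.376 × 54.53% / 23.47% = 0.8736
β_Calder = 0.739 × 27.72% / 23.47% = 0.8728
β_Larkin = 0.302 × 16.84% / 23.47% = 0.2167
β_P = Σ w_i β_i = 0.25×-0.2040 + 0.23×0.3740 + 0.06×0.8736 + 0.29×0.8728 + 0.17×0.2167 = 0.3774
E(R_P) = R_f + β_P × MRP = 2.45% + 0.3774 × 5.81% = 4.64%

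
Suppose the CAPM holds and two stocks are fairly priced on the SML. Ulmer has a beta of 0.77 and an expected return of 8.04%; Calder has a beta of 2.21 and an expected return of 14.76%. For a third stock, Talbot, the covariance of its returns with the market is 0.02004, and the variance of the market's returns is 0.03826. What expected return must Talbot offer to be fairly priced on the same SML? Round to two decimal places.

6.89%

MRP = (14.76% − 8.04%) / (2.21 − 0.77) = 4.6667%
R_f = 8.04% − 0.77 × 4.6667% = 4.4466%
β_Talbot = Cov / Var(R_m) = 0.02004 / 0.03826 = 0.5238
E(R_Talbot) = R_f + β × MRP = 4.4466% + 0.5238 × 4.6667% = 6.89%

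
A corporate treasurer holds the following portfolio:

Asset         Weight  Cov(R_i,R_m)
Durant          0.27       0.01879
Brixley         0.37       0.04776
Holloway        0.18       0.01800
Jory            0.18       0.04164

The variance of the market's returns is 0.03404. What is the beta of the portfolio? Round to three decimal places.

0.984

β_Durant = 0.01879 / 0.03404 = 0.5520
β_Brixley = 0.04776 / 0.03404 = 1.4031
β_Holloway = 0.01800 / 0.03404 = 0.5288
β_Jory = 0.04164 / 0.03404 = 1.2233
β_P = Σ w_i β_i = 0.27×0.5520 + 0.37×1.4031 + 0.18×0.5288 + 0.18×1.2233 = 0.9836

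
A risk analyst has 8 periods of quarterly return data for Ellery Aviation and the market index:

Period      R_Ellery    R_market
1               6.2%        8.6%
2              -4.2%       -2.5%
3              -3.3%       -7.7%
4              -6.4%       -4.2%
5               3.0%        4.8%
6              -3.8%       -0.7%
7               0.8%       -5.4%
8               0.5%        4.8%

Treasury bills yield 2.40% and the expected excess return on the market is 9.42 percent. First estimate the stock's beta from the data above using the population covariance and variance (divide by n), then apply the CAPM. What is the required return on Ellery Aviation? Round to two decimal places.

7.64%

Mean R_i = (6.2 − 4.2 − 3.3 − 6.4 + 3.0 − 3.8 + 0.8 + 0.5) / 8 = -0.9000%
Mean R_m = (8.6 − 2.5 − 7.7 − 4.2 + 4.8 − 0.7 − 5.4 + 4.8) / 8 = -0.2875%
Σ(R_i − R̄_i)(R_m − R̄_m) = 129.1800  ⇒  Cov = 129.1800 / 8 = 16.1475
Σ(R_m − R̄_m)² = 232.2088  ⇒  Var(R_m) = 232.2088 / 8 = 29.0261
β = Cov / Var(R_m) = 16.1475 / 29.0261 = 0.5563
E(R) = R_f + β × MRP = 2.40% + 0.5563 × 9.42% = 7.64%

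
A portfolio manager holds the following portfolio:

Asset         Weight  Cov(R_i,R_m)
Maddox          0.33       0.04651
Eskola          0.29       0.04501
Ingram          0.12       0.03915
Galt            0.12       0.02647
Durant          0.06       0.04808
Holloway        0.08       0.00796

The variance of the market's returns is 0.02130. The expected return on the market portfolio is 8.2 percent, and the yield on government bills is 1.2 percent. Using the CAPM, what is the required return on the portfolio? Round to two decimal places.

14.28%

β_Maddox = 0.04651 / 0.02130 = 2.1836
β_Eskola = 0.04501 / 0.02130 = 2.1131
β_Ingram = 0.03915 / 0.02130 = 1.8380
β_Galt = 0.02647 / 0.02130 = 1.2427
β_Durant = 0.04808 / 0.02130 = 2.2573
β_Holloway = 0.00796 / 0.02130 = 0.3737
β_P = Σ w_i β_i = 0.33×2.1836 + 0.29×2.1131 + 0.12×1.8380 + 0.12×1.2427 + 0.06×2.2573 + 0.08×0.3737 = 1.8684
MRP = 8.2% − 1.2% = 7.00%
E(R_P) = R_f + β_P × MRP = 1.2% + 1.8684 × 7.0% = 14.28%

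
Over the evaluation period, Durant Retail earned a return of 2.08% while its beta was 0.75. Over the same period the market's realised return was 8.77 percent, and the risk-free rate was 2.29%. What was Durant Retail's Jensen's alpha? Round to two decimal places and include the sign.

-5.07%

Market excess return = 8.77% − 2.29% = 6.48%
CAPM benchmark = R_f + β(R_m − R_f) = 2.29% + 0.75 × 6.48% = 7.1500%
α = actual − benchmark = 2.08% − 7.1500% = -5.07%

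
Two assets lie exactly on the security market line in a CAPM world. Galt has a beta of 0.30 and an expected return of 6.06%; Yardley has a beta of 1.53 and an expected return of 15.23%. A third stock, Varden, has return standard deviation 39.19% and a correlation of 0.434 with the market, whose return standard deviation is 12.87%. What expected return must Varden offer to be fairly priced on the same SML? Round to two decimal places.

MRP = (15.23% − 6.06%) / (1.53 − 0.30) = 7.4553%
R_f = 6.06% − 0.30 × 7.4553% = 3.8234%
β_Varden = ρ·σ_i/σ_m = 0.434 × 39.19 / 12.87 = 1.3216
E(R_Varden) = R_f + β × MRP = 3.8234% + 1.3216 × 7.4553% = 13.68%

13.68%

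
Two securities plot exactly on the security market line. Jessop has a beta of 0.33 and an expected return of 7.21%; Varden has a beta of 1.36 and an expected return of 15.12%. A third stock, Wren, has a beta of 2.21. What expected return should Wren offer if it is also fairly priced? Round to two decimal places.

MRP (SML slope) = (15.12% − 7.21%) / (1.36 − 0.33) = 7.91% / 1.03 = 7.6796%
R_f (intercept) = 7.21% − 0.33 × 7.6796% = 4.6757%
E(R_Wren) = R_f + β × MRP = 4.6757% + 2.21 × 7.6796% = 21.65%

21.65%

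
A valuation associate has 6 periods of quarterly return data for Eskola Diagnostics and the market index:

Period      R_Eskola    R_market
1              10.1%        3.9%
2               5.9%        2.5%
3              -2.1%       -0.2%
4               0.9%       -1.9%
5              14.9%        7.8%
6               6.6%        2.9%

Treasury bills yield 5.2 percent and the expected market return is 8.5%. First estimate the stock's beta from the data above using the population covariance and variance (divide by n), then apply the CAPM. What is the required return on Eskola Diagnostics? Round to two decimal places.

Mean R_i = (10.1 + 5.9 − 2.1 + 0.9 + 14.9 + 6.6) / 6 = 6.0500%
Mean R_m = (3.9 + 2.5 − 0.2 − 1.9 + 7.8 + 2.9) / 6 = 2.5000%
Σ(R_i − R̄_i)(R_m − R̄_m) = 97.4600  ⇒  Cov = 97.4600 / 6 = 16.2433
Σ(R_m − R̄_m)² = 56.8600  ⇒  Var(R_m) = 56.8600 / 6 = 9.4767
β = Cov / Var(R_m) = 16.2433 / 9.4767 = 1.7140
MRP = 8.5% − 5.2% = 3.30%
E(R) = R_f + β × MRP = 5.2% + 1.7140 × 3.3% = 10.86%

10.86%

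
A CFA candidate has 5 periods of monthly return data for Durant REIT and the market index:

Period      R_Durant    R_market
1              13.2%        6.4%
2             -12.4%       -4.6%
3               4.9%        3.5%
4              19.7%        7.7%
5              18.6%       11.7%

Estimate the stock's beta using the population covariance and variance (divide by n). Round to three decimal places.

2.091

Mean R_i = (13.2 − 12.4 + 4.9 + 19.7 + 18.6) / 5 = 8.8000%
Mean R_m = (6.4 − 4.6 + 3.5 + 7.7 + 11.7) / 5 = 4.9400%
Σ(R_i − R̄_i)(R_m − R̄_m) = 310.6200  ⇒  Cov = 310.6200 / 5 = 62.1240
Σ(R_m − R̄_m)² = 148.5320  ⇒  Var(R_m) = 148.5320 / 5 = 29.7064
β = Cov / Var(R_m) = 62.1240 / 29.7064 = 2.0913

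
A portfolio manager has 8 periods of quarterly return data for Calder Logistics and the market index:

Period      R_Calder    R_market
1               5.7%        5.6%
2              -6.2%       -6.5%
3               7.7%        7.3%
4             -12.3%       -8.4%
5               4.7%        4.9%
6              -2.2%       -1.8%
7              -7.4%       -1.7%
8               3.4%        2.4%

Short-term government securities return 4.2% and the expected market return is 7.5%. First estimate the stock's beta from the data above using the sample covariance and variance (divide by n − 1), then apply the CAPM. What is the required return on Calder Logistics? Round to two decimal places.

8.18%

Mean R_i = (5.7 − 6.2 + 7.7 − 12.3 + 4.7 − 2.2 − 7.4 + 3.4) / 8 = -0.8250%
Mean R_m = (5.6 − 6.5 + 7.3 − 8.4 + 4.9 − 1.8 − 1.7 + 2.4) / 8 = 0.2250%
Σ(R_i − R̄_i)(R_m − R̄_m) = 280.9650  ⇒  Cov = 280.9650 / 7 = 40.1379
Σ(R_m − R̄_m)² = 232.9550  ⇒  Var(R_m) = 232.9550 / 7 = 33.2793
β = Cov / Var(R_m) = 40.1379 / 33.2793 = 1.2061
MRP = 7.5% − 4.2% = 3.30%
E(R) = R_f + β × MRP = 4.2% + 1.2061 × 3.3% = 8.18%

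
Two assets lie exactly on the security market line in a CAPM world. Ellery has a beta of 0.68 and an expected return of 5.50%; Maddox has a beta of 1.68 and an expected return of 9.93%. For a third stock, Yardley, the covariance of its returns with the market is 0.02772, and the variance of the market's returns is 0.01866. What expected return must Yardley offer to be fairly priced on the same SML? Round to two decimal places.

9.07%

MRP = (9.93% − 5.50%) / (1.68 − 0.68) = 4.4300%
R_f = 5.50% − 0.68 × 4.4300% = 2.4876%
β_Yardley = Cov / Var(R_m) = 0.02772 / 0.01866 = 1.4855
E(R_Yardley) = R_f + β × MRP = 2.4876% + 1.4855 × 4.4300% = 9.07%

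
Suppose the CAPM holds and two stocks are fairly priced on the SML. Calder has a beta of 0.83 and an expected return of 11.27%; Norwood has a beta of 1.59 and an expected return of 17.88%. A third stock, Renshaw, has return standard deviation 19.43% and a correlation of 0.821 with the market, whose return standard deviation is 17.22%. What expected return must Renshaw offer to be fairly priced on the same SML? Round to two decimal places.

MRP = (17.88% − 11.27%) / (1.59 − 0.83) = 8.6974%
R_f = 11.27% − 0.83 × 8.6974% = 4.0512%
β_Renshaw = ρ·σ_i/σ_m = 0.821 × 19.43 / 17.22 = 0.9264
E(R_Renshaw) = R_f + β × MRP = 4.0512% + 0.9264 × 8.6974% = 12.11%

12.11%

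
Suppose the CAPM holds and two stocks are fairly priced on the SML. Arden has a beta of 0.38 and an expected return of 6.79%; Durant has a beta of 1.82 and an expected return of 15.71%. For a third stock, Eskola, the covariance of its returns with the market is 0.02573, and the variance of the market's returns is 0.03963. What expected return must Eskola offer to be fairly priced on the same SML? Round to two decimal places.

8.46%

MRP = (15.71% − 6.79%) / (1.82 − 0.38) = 6.1944%
R_f = 6.79% − 0.38 × 6.1944% = 4.4361%
β_Eskola = Cov / Var(R_m) = 0.02573 / 0.03963 = 0.6493
E(R_Eskola) = R_f + β × MRP = 4.4361% + 0.6493 × 6.1944% = 8.46%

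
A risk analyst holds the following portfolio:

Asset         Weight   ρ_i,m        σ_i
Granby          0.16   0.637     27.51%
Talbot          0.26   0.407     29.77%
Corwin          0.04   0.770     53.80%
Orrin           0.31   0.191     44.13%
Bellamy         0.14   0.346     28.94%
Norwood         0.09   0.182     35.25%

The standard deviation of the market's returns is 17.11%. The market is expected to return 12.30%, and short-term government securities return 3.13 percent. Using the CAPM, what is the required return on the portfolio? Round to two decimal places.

9.67%

β_Granby = 0.637 × 27.51% / 17.11% = 1.0242
β_Talbot = 0.407 × 29.77% / 17.11% = 0.7081
β_Corwin = 0.770 × 53.80% / 17.11% = 2.4212
β_Orrin = 0.191 × 44.13% / 17.11% = 0.4926
β_Bellamy = 0.346 × 28.94% / 17.11% = 0.5852
β_Norwood = 0.182 × 35.25% / 17.11% = 0.3750
β_P = Σ w_i β_i = 0.16×1.0242 + 0.26×0.7081 + 0.04×2.4212 + 0.31×0.4926 + 0.14×0.5852 + 0.09×0.3750 = 0.7132
MRP = 12.30% − 3.13% = 9.17%
E(R_P) = R_f + β_P × MRP = 3.13% + 0.7132 × 9.17% = 9.67%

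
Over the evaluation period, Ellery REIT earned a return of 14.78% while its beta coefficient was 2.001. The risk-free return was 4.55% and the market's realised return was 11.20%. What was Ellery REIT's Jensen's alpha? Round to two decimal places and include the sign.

Market excess return = 11.20% − 4.55% = 6.65%
CAPM benchmark = R_f + β(R_m − R_f) = 4.55% + 2.001 × 6.65% = 17.85665%
α = actual − benchmark = 14.78% − 17.85665% = -3.08%

-3.08%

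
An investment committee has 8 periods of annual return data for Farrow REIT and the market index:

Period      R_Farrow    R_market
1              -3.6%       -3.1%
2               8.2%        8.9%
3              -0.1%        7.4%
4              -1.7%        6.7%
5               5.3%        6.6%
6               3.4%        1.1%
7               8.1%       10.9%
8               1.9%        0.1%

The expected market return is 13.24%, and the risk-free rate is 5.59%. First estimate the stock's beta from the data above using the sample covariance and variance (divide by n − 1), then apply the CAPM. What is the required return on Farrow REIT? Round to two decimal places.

9.99%

Mean R_i = (-3.6 + 8.2 − 0.1 − 1.7 + 5.3 + 3.4 + 8.1 + 1.9) / 8 = 2.6875%
Mean R_m = (-3.1 + 8.9 + 7.4 + 6.7 + 6.6 + 1.1 + 10.9 + 0.1) / 8 = 4.8250%
Σ(R_i − R̄_i)(R_m − R̄_m) = 95.4725  ⇒  Cov = 95.4725 / 7 = 13.6389
Σ(R_m − R̄_m)² = 165.8150  ⇒  Var(R_m) = 165.8150 / 7 = 23.6879
β = Cov / Var(R_m) = 13.6389 / 23.6879 = 0.5758
MRP = 13.24% − 5.59% = 7.65%
E(R) = R_f + β × MRP = 5.59% + 0.5758 × 7.65% = 9.99%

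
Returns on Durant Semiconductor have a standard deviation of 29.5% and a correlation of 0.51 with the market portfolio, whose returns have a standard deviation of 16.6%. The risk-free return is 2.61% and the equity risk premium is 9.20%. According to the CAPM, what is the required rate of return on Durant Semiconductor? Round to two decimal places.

10.95%

β = ρ × σ_i / σ_m = 0.51 × 29.5% / 16.6% = 0.9063
E(R) = 2.61% + 0.9063 × 9.20% = 10.95%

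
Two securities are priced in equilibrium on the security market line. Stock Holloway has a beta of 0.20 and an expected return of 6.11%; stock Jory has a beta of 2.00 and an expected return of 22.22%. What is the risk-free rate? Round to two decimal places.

4.32%

Both satisfy E(R) = R_f + β·MRP, so the slope of the SML is
MRP = (22.22% − 6.11%) / (2.00 − 0.20) = 16.11% / 1.80 = 8.9500%
R_f = E(R_Holloway) − β_Holloway·MRP = 6.11% − 0.20 × 8.9500% = 4.3200%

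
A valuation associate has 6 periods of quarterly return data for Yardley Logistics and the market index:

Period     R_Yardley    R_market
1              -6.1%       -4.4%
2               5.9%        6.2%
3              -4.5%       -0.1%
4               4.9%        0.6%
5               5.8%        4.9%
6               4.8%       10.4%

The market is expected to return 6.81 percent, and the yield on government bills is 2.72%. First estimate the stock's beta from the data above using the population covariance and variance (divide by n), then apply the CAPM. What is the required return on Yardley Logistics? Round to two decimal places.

6.07%

Mean R_i = (-6.1 + 5.9 − 4.5 + 4.9 + 5.8 + 4.8) / 6 = 1.8000%
Mean R_m = (-4.4 + 6.2 − 0.1 + 0.6 + 4.9 + 10.4) / 6 = 2.9333%
Σ(R_i − R̄_i)(R_m − R̄_m) = 113.4700  ⇒  Cov = 113.4700 / 6 = 18.9117
Σ(R_m − R̄_m)² = 138.7133  ⇒  Var(R_m) = 138.7133 / 6 = 23.1189
β = Cov / Var(R_m) = 18.9117 / 23.1189 = 0.8180
MRP = 6.81% − 2.72% = 4.09%
E(R) = R_f + β × MRP = 2.72% + 0.8180 × 4.09% = 6.07%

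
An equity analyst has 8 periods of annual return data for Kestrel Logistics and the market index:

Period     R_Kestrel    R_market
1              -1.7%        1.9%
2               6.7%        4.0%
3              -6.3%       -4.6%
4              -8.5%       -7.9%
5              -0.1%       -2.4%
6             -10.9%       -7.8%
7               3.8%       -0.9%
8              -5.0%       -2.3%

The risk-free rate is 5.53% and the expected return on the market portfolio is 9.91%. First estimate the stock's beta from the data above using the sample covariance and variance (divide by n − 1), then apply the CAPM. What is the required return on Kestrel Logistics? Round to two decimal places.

Mean R_i = (-1.7 + 6.7 − 6.3 − 8.5 − 0.1 − 10.9 + 3.8 − 5.0) / 8 = -2.7500%
Mean R_m = (1.9 + 4.0 − 4.6 − 7.9 − 2.4 − 7.8 − 0.9 − 2.3) / 8 = -2.5000%
Σ(R_i − R̄_i)(R_m − R̄_m) = 158.0400  ⇒  Cov = 158.0400 / 7 = 22.5771
Σ(R_m − R̄_m)² = 125.8800  ⇒  Var(R_m) = 125.8800 / 7 = 17.9829
β = Cov / Var(R_m) = 22.5771 / 17.9829 = 1.2555
MRP = 9.91% − 5.53% = 4.38%
E(R) = R_f + β × MRP = 5.53% + 1.2555 × 4.38% = 11.03%

11.03%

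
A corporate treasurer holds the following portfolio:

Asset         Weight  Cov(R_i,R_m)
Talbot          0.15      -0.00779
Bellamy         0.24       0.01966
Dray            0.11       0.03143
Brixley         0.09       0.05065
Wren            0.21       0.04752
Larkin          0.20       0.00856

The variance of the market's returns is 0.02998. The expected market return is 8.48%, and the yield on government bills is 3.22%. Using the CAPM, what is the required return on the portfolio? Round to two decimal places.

7.30%

β_Talbot = -0.00779 / 0.02998 = -0.2598
β_Bellamy = 0.01966 / 0.02998 = 0.6558
β_Dray = 0.03143 / 0.02998 = 1.0484
β_Brixley = 0.05065 / 0.02998 = 1.6895
β_Wren = 0.04752 / 0.02998 = 1.5851
β_Larkin = 0.00856 / 0.02998 = 0.2855
β_P = Σ w_i β_i = 0.15×-0.2598 + 0.24×0.6558 + 0.11×1.0484 + 0.09×1.6895 + 0.21×1.5851 + 0.20×0.2855 = 0.7758
MRP = 8.48% − 3.22% = 5.26%
E(R_P) = R_f + β_P × MRP = 3.22% + 0.7758 × 5.26% = 7.30%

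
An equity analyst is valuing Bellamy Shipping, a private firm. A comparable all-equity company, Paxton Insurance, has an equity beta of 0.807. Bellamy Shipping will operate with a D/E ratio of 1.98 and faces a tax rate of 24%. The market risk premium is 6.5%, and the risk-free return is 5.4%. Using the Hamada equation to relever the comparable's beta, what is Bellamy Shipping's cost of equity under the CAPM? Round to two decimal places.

18.54%

β_L = β_U × [1 + (1 − t)(D/E)] = 0.807 × [1 + (1 − 0.24) × 1.98]
    = 0.807 × [1 + 0.76 × 1.98] = 0.807 × 2.5048 = 2.0214
E(R) = R_f + β_L × MRP = 5.4% + 2.0214 × 6.5% = 18.54%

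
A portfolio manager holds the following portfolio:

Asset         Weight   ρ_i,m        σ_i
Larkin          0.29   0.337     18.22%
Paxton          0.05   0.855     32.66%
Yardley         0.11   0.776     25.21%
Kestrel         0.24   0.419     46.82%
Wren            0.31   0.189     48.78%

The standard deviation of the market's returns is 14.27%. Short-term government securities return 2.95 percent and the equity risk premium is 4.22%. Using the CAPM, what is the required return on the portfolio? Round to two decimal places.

6.76%

β_Larkin = 0.337 × 18.22% / 14.27% = 0.4303
β_Paxton = 0.855 × 32.66% / 14.27% = 1.9569
β_Yardley = 0.776 × 25.21% / 14.27% = 1.3709
β_Kestrel = 0.419 × 46.82% / 14.27% = 1.3747
β_Wren = 0.189 × 48.78% / 14.27% = 0.6461
β_P = Σ w_i β_i = 0.29×0.4303 + 0.05×1.9569 + 0.11×1.3709 + 0.24×1.3747 + 0.31×0.6461 = 0.9037
E(R_P) = R_f + β_P × MRP = 2.95% + 0.9037 × 4.22% = 6.76%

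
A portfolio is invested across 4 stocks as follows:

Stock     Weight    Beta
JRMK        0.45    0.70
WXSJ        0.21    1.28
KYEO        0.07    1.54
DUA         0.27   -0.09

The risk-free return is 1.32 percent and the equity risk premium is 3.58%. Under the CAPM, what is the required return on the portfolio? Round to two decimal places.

β_P = Σ w_i β_i = 0.45×0.70 + 0.21×1.28 + 0.07×1.54 + 0.27×-0.09 = 0.6673
E(R_P) = R_f + β_P × MRP = 1.32% + 0.6673 × 3.58% = 3.71%

3.71%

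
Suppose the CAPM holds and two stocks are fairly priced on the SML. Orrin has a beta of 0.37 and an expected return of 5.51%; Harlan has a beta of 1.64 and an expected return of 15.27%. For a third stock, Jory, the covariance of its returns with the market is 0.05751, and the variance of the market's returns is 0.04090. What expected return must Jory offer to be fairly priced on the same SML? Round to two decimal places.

13.47%

MRP = (15.27% − 5.51%) / (1.64 − 0.37) = 7.6850%
R_f = 5.51% − 0.37 × 7.6850% = 2.6666%
β_Jory = Cov / Var(R_m) = 0.05751 / 0.04090 = 1.4061
E(R_Jory) = R_f + β × MRP = 2.6666% + 1.4061 × 7.6850% = 13.47%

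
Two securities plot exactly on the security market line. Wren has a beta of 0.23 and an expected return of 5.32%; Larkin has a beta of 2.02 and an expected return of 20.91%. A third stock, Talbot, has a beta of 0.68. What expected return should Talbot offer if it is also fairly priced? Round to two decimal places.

9.24%

MRP (SML slope) = (20.91% − 5.32%) / (2.02 − 0.23) = 15.59% / 1.79 = 8.7095%
R_f (intercept) = 5.32% − 0.23 × 8.7095% = 3.3168%
E(R_Talbot) = R_f + β × MRP = 3.3168% + 0.68 × 8.7095% = 9.24%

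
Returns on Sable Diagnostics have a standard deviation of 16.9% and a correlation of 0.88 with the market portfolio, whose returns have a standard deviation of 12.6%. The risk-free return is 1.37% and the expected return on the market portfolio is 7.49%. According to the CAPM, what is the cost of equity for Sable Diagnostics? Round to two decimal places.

8.59%

β = ρ × σ_i / σ_m = 0.88 × 16.9% / 12.6% = 1.1803
MRP = 7.49% − 1.37% = 6.12%
E(R) = 1.37% + 1.1803 × 6.12% = 8.59%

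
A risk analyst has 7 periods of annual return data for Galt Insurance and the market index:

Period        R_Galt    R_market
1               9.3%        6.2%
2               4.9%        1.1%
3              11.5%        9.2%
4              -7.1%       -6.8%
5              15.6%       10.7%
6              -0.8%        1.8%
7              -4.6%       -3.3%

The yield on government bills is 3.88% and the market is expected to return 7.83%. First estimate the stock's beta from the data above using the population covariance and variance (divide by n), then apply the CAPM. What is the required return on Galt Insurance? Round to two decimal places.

8.97%

Mean R_i = (9.3 + 4.9 + 11.5 − 7.1 + 15.6 − 0.8 − 4.6) / 7 = 4.1143%
Mean R_m = (6.2 + 1.1 + 9.2 − 6.8 + 10.7 + 1.8 − 3.3) / 7 = 2.7000%
Σ(R_i − R̄_i)(R_m − R̄_m) = 320.0300  ⇒  Cov = 320.0300 / 7 = 45.7186
Σ(R_m − R̄_m)² = 248.1200  ⇒  Var(R_m) = 248.1200 / 7 = 35.4457
β = Cov / Var(R_m) = 45.7186 / 35.4457 = 1.2898
MRP = 7.83% − 3.88% = 3.95%
E(R) = R_f + β × MRP = 3.88% + 1.2898 × 3.95% = 8.97%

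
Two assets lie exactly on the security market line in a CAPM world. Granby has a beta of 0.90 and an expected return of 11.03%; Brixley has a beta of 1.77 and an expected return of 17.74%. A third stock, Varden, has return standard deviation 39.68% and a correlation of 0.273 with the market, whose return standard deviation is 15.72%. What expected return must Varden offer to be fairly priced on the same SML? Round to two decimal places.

MRP = (17.74% − 11.03%) / (1.77 − 0.90) = 7.7126%
R_f = 11.03% − 0.90 × 7.7126% = 4.0887%
β_Varden = ρ·σ_i/σ_m = 0.273 × 39.68 / 15.72 = 0.6891
E(R_Varden) = R_f + β × MRP = 4.0887% + 0.6891 × 7.7126% = 9.40%

9.40%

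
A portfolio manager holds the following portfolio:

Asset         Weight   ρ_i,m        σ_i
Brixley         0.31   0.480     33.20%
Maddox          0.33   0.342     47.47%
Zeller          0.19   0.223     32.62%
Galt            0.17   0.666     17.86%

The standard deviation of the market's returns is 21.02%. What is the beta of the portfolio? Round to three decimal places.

0.652

β_Brixley = 0.480 × 33.20% / 21.02% = 0.7581
β_Maddox = 0.342 × 47.47% / 21.02% = 0.7723
β_Zeller = 0.223 × 32.62% / 21.02% = 0.3461
β_Galt = 0.666 × 17.86% / 21.02% = 0.5659
β_P = Σ w_i β_i = 0.31×0.7581 + 0.33×0.7723 + 0.19×0.3461 + 0.17×0.5659 = 0.6518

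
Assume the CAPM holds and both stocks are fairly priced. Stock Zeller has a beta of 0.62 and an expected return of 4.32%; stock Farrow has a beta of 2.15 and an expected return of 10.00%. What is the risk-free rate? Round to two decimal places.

Both satisfy E(R) = R_f + β·MRP, so the slope of the SML is
MRP = (10.00% − 4.32%) / (2.15 − 0.62) = 5.68% / 1.53 = 3.7124%
R_f = E(R_Zeller) − β_Zeller·MRP = 4.32% − 0.62 × 3.7124% = 2.0183%

2.02%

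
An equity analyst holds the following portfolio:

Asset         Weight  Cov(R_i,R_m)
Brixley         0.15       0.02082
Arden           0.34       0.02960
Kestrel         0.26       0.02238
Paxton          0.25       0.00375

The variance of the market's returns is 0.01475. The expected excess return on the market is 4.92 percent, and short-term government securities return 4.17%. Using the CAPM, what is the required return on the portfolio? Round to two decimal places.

β_Brixley = 0.02082 / 0.01475 = 1.4115
β_Arden = 0.02960 / 0.01475 = 2.0068
β_Kestrel = 0.02238 / 0.01475 = 1.5173
β_Paxton = 0.00375 / 0.01475 = 0.2542
β_P = Σ w_i β_i = 0.15×1.4115 + 0.34×2.0068 + 0.26×1.5173 + 0.25×0.2542 = 1.3521
E(R_P) = R_f + β_P × MRP = 4.17% + 1.3521 × 4.92% = 10.82%

10.82%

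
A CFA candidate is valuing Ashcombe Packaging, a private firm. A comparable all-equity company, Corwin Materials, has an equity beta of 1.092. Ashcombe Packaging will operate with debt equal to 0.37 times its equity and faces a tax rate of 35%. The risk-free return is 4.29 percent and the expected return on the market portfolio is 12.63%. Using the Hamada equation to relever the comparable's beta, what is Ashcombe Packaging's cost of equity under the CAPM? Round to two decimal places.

β_L = β_U × [1 + (1 − t)(D/E)] = 1.092 × [1 + (1 − 0.35) × 0.37]
    = 1.092 × [1 + 0.65 × 0.37] = 1.092 × 1.2405 = 1.3546
MRP = 12.63% − 4.29% = 8.34%
E(R) = R_f + β_L × MRP = 4.29% + 1.3546 × 8.34% = 15.59%

15.59%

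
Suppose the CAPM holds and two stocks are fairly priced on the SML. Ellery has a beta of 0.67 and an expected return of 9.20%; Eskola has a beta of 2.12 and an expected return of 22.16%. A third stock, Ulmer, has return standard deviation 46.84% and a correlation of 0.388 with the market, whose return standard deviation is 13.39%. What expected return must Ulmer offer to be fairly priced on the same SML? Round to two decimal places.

MRP = (22.16% − 9.20%) / (2.12 − 0.67) = 8.9379%
R_f = 9.20% − 0.67 × 8.9379% = 3.2116%
β_Ulmer = ρ·σ_i/σ_m = 0.388 × 46.84 / 13.39 = 1.3573
E(R_Ulmer) = R_f + β × MRP = 3.2116% + 1.3573 × 8.9379% = 15.34%

15.34%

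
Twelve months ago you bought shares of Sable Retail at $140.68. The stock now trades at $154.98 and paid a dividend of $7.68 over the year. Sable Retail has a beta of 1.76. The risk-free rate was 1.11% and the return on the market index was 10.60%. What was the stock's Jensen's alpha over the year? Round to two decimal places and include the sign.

-2.19%

Realised HPR = (P1 + D1 − P0) / P0 = (154.98 + 7.68 − 140.68) / 140.68 = 21.98 / 140.68 = 15.6241%
MRP = 10.60% − 1.11% = 9.49%
CAPM required = R_f + β·MRP = 1.11% + 1.76 × 9.49% = 17.8124%
α = realised − required = 15.6241% − 17.8124% = -2.19%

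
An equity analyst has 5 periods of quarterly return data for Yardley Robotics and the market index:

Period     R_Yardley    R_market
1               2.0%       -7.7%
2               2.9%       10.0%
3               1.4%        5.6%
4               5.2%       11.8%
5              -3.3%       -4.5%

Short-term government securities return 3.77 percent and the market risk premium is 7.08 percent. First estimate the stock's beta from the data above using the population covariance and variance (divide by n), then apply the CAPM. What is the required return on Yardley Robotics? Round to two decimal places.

Mean R_i = (2.0 + 2.9 + 1.4 + 5.2 − 3.3) / 5 = 1.6400%
Mean R_m = (-7.7 + 10.0 + 5.6 + 11.8 − 4.5) / 5 = 3.0400%
Σ(R_i − R̄_i)(R_m − R̄_m) = 72.7220  ⇒  Cov = 72.7220 / 5 = 14.5444
Σ(R_m − R̄_m)² = 303.9320  ⇒  Var(R_m) = 303.9320 / 5 = 60.7864
β = Cov / Var(R_m) = 14.5444 / 60.7864 = 0.2393
E(R) = R_f + β × MRP = 3.77% + 0.2393 × 7.08% = 5.46%

5.46%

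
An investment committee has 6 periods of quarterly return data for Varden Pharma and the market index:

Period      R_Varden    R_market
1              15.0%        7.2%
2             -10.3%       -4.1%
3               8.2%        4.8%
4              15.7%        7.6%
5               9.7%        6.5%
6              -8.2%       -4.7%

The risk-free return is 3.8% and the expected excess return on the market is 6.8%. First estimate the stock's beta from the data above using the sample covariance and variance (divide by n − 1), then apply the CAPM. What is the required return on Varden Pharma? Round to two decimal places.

Mean R_i = (15.0 − 10.3 + 8.2 + 15.7 + 9.7 − 8.2) / 6 = 5.0167%
Mean R_m = (7.2 − 4.1 + 4.8 + 7.6 + 6.5 − 4.7) / 6 = 2.8833%
Σ(R_i − R̄_i)(R_m − R̄_m) = 323.7117  ⇒  Cov = 323.7117 / 5 = 64.7423
Σ(R_m − R̄_m)² = 163.9083  ⇒  Var(R_m) = 163.9083 / 5 = 32.7817
β = Cov / Var(R_m) = 64.7423 / 32.7817 = 1.9750
E(R) = R_f + β × MRP = 3.8% + 1.9750 × 6.8% = 17.23%

17.23%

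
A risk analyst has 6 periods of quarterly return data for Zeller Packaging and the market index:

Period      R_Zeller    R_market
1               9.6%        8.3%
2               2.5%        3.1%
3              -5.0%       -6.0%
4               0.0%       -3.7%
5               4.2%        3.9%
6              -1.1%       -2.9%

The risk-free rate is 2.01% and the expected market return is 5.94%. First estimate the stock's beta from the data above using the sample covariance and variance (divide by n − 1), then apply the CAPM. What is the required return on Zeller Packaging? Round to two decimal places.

Mean R_i = (9.6 + 2.5 − 5.0 + 0.0 + 4.2 − 1.1) / 6 = 1.7000%
Mean R_m = (8.3 + 3.1 − 6.0 − 3.7 + 3.9 − 2.9) / 6 = 0.4500%
Σ(R_i − R̄_i)(R_m − R̄_m) = 132.4100  ⇒  Cov = 132.4100 / 5 = 26.4820
Σ(R_m − R̄_m)² = 150.5950  ⇒  Var(R_m) = 150.5950 / 5 = 30.1190
β = Cov / Var(R_m) = 26.4820 / 30.1190 = 0.8792
MRP = 5.94% − 2.01% = 3.93%
E(R) = R_f + β × MRP = 2.01% + 0.8792 × 3.93% = 5.47%

5.47%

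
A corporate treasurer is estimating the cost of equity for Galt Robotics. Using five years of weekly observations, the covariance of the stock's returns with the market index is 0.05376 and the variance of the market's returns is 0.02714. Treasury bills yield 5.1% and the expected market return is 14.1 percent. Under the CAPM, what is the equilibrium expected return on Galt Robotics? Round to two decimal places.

β = Cov(R_i, R_m) / Var(R_m) = 0.05376 / 0.02714 = 1.9808
MRP = 14.1% − 5.1% = 9.00%
E(R) = R_f + β × MRP = 5.1% + 1.9808 × 9.0% = 22.93%

22.93%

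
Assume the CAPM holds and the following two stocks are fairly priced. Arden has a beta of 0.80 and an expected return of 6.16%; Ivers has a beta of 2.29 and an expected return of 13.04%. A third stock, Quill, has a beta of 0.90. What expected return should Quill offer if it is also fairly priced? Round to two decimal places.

6.62%

MRP (SML slope) = (13.04% − 6.16%) / (2.29 − 0.80) = 6.88% / 1.49 = 4.6174%
R_f (intercept) = 6.16% − 0.80 × 4.6174% = 2.4661%
E(R_Quill) = R_f + β × MRP = 2.4661% + 0.90 × 4.6174% = 6.62%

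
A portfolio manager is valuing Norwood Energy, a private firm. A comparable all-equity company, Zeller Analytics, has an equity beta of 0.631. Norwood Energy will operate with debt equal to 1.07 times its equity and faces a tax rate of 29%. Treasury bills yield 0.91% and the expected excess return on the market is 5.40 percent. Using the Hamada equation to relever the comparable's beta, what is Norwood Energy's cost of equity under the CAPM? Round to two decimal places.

6.91%

β_L = β_U × [1 + (1 − t)(D/E)] = 0.631 × [1 + (1 − 0.29) × 1.07]
    = 0.631 × [1 + 0.71 × 1.07] = 0.631 × 1.7597 = 1.1104
E(R) = R_f + β_L × MRP = 0.91% + 1.1104 × 5.40% = 6.91%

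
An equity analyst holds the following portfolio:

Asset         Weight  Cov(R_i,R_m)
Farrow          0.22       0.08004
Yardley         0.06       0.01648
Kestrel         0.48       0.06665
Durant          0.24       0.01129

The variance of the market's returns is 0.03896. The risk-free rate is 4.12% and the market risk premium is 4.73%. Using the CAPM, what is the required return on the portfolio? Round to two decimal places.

β_Farrow = 0.08004 / 0.03896 = 2.0544
β_Yardley = 0.01648 / 0.03896 = 0.4230
β_Kestrel = 0.06665 / 0.03896 = 1.7107
β_Durant = 0.01129 / 0.03896 = 0.2898
β_P = Σ w_i β_i = 0.22×2.0544 + 0.06×0.4230 + 0.48×1.7107 + 0.24×0.2898 = 1.3680
E(R_P) = R_f + β_P × MRP = 4.12% + 1.3680 × 4.73% = 10.59%

10.59%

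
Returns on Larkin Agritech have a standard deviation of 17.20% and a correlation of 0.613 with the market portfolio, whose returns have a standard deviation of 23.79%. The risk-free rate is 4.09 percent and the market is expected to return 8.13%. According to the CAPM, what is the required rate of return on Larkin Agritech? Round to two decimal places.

5.88%

β = ρ × σ_i / σ_m = 0.613 × 17.20% / 23.79% = 0.4432
MRP = 8.13% − 4.09% = 4.04%
E(R) = 4.09% + 0.4432 × 4.04% = 5.88%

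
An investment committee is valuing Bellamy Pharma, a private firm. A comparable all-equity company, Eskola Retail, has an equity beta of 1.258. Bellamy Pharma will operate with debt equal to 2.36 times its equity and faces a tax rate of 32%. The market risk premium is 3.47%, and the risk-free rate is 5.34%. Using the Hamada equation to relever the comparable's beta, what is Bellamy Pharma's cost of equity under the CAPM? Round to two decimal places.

β_L = β_U × [1 + (1 − t)(D/E)] = 1.258 × [1 + (1 − 0.32) × 2.36]
    = 1.258 × [1 + 0.68 × 2.36] = 1.258 × 2.6048 = 3.2768
E(R) = R_f + β_L × MRP = 5.34% + 3.2768 × 3.47% = 16.71%

16.71%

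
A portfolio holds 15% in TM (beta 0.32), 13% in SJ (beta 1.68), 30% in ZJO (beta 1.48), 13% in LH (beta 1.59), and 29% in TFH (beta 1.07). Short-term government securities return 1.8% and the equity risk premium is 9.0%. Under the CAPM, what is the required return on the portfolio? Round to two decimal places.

β_P = Σ w_i β_i = 0.15×0.32 + 0.13×1.68 + 0.30×1.48 + 0.13×1.59 + 0.29×1.07 = 1.2274
E(R_P) = R_f + β_P × MRP = 1.8% + 1.2274 × 9.0% = 12.85%

12.85%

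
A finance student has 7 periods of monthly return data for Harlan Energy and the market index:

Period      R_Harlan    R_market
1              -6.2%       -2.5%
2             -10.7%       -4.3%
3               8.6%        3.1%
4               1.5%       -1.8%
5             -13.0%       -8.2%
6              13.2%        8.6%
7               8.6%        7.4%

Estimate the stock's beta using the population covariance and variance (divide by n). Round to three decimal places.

Mean R_i = (-6.2 − 10.7 + 8.6 + 1.5 − 13.0 + 13.2 + 8.6) / 7 = 0.2857%
Mean R_m = (-2.5 − 4.3 + 3.1 − 1.8 − 8.2 + 8.6 + 7.4) / 7 = 0.3286%
Σ(R_i − R̄_i)(R_m − R̄_m) = 368.5729  ⇒  Cov = 368.5729 / 7 = 52.6533
Σ(R_m − R̄_m)² = 232.7943  ⇒  Var(R_m) = 232.7943 / 7 = 33.2563
β = Cov / Var(R_m) = 52.6533 / 33.2563 = 1.5833

1.583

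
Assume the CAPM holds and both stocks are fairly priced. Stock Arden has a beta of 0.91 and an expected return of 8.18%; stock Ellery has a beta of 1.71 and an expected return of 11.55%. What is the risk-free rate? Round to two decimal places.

Both satisfy E(R) = R_f + β·MRP, so the slope of the SML is
MRP = (11.55% − 8.18%) / (1.71 − 0.91) = 3.37% / 0.80 = 4.2125%
R_f = E(R_Arden) − β_Arden·MRP = 8.18% − 0.91 × 4.2125% = 4.3466%

4.35%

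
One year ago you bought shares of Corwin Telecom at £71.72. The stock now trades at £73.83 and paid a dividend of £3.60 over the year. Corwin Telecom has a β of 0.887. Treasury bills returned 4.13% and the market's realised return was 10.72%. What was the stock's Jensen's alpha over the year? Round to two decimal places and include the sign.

-2.01%

Realised HPR = (P1 + D1 − P0) / P0 = (73.83 + 3.60 − 71.72) / 71.72 = 5.71 / 71.72 = 7.9615%
MRP = 10.72% − 4.13% = 6.59%
CAPM required = R_f + β·MRP = 4.13% + 0.887 × 6.59% = 9.97533%
α = realised − required = 7.9615% − 9.97533% = -2.01%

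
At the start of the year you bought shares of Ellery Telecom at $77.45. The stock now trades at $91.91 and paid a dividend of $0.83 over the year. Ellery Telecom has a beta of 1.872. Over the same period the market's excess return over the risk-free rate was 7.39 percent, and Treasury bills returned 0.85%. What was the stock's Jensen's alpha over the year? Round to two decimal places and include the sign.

Realised HPR = (P1 + D1 − P0) / P0 = (91.91 + 0.83 − 77.45) / 77.45 = 15.29 / 77.45 = 19.7418%
CAPM required = R_f + β·MRP = 0.85% + 1.872 × 7.39% = 14.68408%
α = realised − required = 19.7418% − 14.68408% = +5.06%

+5.06%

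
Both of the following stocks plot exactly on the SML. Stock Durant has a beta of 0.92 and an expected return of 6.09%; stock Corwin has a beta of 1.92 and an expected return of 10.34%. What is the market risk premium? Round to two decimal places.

Both satisfy E(R) = R_f + β·MRP, so the slope of the SML is
MRP = (10.34% − 6.09%) / (1.92 − 0.92) = 4.25% / 1.00 = 4.2500%

4.25%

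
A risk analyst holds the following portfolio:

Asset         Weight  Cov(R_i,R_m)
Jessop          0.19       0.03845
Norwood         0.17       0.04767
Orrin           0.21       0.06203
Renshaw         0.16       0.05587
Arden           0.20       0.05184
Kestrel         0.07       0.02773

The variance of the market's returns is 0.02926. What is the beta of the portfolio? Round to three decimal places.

β_Jessop = 0.03845 / 0.02926 = 1.3141
β_Norwood = 0.04767 / 0.02926 = 1.6292
β_Orrin = 0.06203 / 0.02926 = 2.1200
β_Renshaw = 0.05587 / 0.02926 = 1.9094
β_Arden = 0.05184 / 0.02926 = 1.7717
β_Kestrel = 0.02773 / 0.02926 = 0.9477
β_P = Σ w_i β_i = 0.19×1.3141 + 0.17×1.6292 + 0.21×2.1200 + 0.16×1.9094 + 0.20×1.7717 + 0.07×0.9477 = 1.6980

1.698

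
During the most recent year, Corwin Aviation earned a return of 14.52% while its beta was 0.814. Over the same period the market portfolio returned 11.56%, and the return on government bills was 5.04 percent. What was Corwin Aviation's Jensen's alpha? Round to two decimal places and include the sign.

Market excess return = 11.56% − 5.04% = 6.52%
CAPM benchmark = R_f + β(R_m − R_f) = 5.04% + 0.814 × 6.52% = 10.34728%
α = actual − benchmark = 14.52% − 10.34728% = +4.17%

+4.17%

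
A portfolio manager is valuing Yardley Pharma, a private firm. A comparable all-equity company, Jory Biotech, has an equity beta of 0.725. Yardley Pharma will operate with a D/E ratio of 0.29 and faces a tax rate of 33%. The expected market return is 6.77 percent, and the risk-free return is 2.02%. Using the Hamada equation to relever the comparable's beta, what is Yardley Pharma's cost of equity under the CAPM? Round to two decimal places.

6.13%

β_L = β_U × [1 + (1 − t)(D/E)] = 0.725 × [1 + (1 − 0.33) × 0.29]
    = 0.725 × [1 + 0.67 × 0.29] = 0.725 × 1.1943 = 0.8659
MRP = 6.77% − 2.02% = 4.75%
E(R) = R_f + β_L × MRP = 2.02% + 0.8659 × 4.75% = 6.13%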